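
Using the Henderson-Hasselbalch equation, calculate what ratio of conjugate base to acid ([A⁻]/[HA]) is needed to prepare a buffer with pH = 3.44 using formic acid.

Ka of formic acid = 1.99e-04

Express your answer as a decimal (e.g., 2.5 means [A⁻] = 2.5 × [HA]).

pKa = -log(1.99e-04) = 3.7011. pH = pKa + log([A⁻]/[HA]), so log([A⁻]/[HA]) = pH − pKa = 3.44 − 3.7011 = -0.2611. [A⁻]/[HA] = 10^(-0.2611) = 0.548

[A⁻]/[HA] = 0.548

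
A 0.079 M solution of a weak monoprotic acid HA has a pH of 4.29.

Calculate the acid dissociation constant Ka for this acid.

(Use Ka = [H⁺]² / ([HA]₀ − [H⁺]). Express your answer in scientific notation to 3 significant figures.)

[H⁺] = 10^(−pH) = 10^(−4.29) = 5.129e-05 M. For HA ⇌ H⁺ + A⁻, Ka = [H⁺][A⁻]/[HA] = [H⁺]² / ([HA]₀ − [H⁺]) = (5.129e-05)² / (0.079 − 5.129e-05) = 3.33e-08.

K_a = 3.33e-08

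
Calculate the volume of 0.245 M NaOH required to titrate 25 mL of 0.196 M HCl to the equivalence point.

At equivalence: moles acid = moles base. moles HCl = 0.196 × 25/1000 = 0.0049 mol. V_base = moles / 0.245 × 1000 = 20.0 mL.

V_{base} = 20.0 mL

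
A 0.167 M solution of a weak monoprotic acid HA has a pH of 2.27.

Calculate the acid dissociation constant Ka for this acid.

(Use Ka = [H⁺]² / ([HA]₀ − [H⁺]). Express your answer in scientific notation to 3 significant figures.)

[H⁺] = 10^(−pH) = 10^(−2.27) = 5.370e-03 M. For HA ⇌ H⁺ + A⁻, Ka = [H⁺][A⁻]/[HA] = [H⁺]² / ([HA]₀ − [H⁺]) = (5.370e-03)² / (0.167 − 5.370e-03) = 1.78e-04.

K_a = 1.78e-04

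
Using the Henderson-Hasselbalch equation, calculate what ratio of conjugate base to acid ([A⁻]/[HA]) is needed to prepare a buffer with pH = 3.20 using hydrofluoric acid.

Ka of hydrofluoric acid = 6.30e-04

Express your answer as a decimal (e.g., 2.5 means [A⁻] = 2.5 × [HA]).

pKa = -log(6.30e-04) = 3.2007. pH = pKa + log([A⁻]/[HA]), so log([A⁻]/[HA]) = pH − pKa = 3.20 − 3.2007 = -0.0007. [A⁻]/[HA] = 10^(-0.0007) = 0.998

[A⁻]/[HA] = 0.998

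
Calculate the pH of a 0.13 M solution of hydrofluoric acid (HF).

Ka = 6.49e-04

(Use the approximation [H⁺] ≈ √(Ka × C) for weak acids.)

[H⁺] = √(Ka × C) = √(6.49e-04 × 0.13) = 9.1853e-03. pH = -log(9.1853e-03)

pH = 2.04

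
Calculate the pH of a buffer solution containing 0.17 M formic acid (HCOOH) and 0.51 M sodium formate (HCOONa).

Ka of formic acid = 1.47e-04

pKa = -log(1.47e-04) = 3.83. pH = pKa + log([A⁻]/[HA]) = 3.83 + log(0.51/0.17)

pH = 4.31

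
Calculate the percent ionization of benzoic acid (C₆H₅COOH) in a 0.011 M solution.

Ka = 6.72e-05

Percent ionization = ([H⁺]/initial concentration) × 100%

Using Ka equilibrium: x² + Ka×x - Ka×C = 0. Solving: [H⁺] = 8.2682e-04. Percent = (8.2682e-04/0.011) × 100

Percent ionization = 7.52%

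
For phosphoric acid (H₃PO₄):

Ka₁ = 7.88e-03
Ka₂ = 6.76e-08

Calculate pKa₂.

pKa₂ = -log(Ka₂) = -log(6.76e-08) = 7.17.

pK_{a2} = 7.17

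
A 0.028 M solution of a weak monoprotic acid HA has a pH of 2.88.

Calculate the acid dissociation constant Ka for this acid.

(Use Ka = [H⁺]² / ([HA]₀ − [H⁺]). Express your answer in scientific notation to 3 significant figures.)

[H⁺] = 10^(−pH) = 10^(−2.88) = 1.318e-03 M. For HA ⇌ H⁺ + A⁻, Ka = [H⁺][A⁻]/[HA] = [H⁺]² / ([HA]₀ − [H⁺]) = (1.318e-03)² / (0.028 − 1.318e-03) = 6.51e-05.

K_a = 6.51e-05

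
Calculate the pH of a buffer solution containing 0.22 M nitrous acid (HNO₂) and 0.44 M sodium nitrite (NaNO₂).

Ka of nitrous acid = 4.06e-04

pKa = -log(4.06e-04) = 3.39. pH = pKa + log([A⁻]/[HA]) = 3.39 + log(0.44/0.22)

pH = 3.69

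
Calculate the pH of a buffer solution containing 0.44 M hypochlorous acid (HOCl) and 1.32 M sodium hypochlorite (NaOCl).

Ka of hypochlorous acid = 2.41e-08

pKa = -log(2.41e-08) = 7.62. pH = pKa + log([A⁻]/[HA]) = 7.62 + log(1.32/0.44)

pH = 8.10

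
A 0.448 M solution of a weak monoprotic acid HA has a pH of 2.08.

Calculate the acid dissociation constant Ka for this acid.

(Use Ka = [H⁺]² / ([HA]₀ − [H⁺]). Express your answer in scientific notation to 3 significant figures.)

[H⁺] = 10^(−pH) = 10^(−2.08) = 8.318e-03 M. For HA ⇌ H⁺ + A⁻, Ka = [H⁺][A⁻]/[HA] = [H⁺]² / ([HA]₀ − [H⁺]) = (8.318e-03)² / (0.448 − 8.318e-03) = 1.57e-04.

K_a = 1.57e-04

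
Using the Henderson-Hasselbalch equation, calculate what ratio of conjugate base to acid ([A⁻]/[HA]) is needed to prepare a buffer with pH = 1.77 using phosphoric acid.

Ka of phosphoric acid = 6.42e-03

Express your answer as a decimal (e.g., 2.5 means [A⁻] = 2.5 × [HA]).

pKa = -log(6.42e-03) = 2.1925. pH = pKa + log([A⁻]/[HA]), so log([A⁻]/[HA]) = pH − pKa = 1.77 − 2.1925 = -0.4225. [A⁻]/[HA] = 10^(-0.4225) = 0.378

[A⁻]/[HA] = 0.378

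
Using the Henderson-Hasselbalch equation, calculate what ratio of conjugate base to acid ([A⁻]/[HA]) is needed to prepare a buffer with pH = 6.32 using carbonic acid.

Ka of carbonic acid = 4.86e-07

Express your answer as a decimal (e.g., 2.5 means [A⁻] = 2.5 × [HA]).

pKa = -log(4.86e-07) = 6.3134. pH = pKa + log([A⁻]/[HA]), so log([A⁻]/[HA]) = pH − pKa = 6.32 − 6.3134 = 0.0066. [A⁻]/[HA] = 10^(0.0066) = 1.02

[A⁻]/[HA] = 1.02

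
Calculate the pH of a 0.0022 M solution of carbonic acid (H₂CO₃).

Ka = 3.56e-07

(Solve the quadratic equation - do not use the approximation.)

x² + Ka×x - Ka×C = 0. Using quadratic formula: [H⁺] = 2.7808e-05

pH = 4.56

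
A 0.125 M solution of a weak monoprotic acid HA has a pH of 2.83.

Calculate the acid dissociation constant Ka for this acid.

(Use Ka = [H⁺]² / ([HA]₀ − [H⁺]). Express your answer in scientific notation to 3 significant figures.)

[H⁺] = 10^(−pH) = 10^(−2.83) = 1.479e-03 M. For HA ⇌ H⁺ + A⁻, Ka = [H⁺][A⁻]/[HA] = [H⁺]² / ([HA]₀ − [H⁺]) = (1.479e-03)² / (0.125 − 1.479e-03) = 1.77e-05.

K_a = 1.77e-05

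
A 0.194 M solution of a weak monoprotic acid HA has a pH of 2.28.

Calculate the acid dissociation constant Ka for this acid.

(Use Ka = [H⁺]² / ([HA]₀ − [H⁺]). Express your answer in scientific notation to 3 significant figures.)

[H⁺] = 10^(−pH) = 10^(−2.28) = 5.248e-03 M. For HA ⇌ H⁺ + A⁻, Ka = [H⁺][A⁻]/[HA] = [H⁺]² / ([HA]₀ − [H⁺]) = (5.248e-03)² / (0.194 − 5.248e-03) = 1.46e-04.

K_a = 1.46e-04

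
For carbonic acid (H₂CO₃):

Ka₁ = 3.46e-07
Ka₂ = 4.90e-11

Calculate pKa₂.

pKa₂ = -log(Ka₂) = -log(4.90e-11) = 10.31.

pK_{a2} = 10.31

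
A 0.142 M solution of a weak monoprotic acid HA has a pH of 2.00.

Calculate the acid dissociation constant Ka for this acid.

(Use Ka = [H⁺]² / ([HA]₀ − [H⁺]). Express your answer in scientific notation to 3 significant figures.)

[H⁺] = 10^(−pH) = 10^(−2.00) = 1.000e-02 M. For HA ⇌ H⁺ + A⁻, Ka = [H⁺][A⁻]/[HA] = [H⁺]² / ([HA]₀ − [H⁺]) = (1.000e-02)² / (0.142 − 1.000e-02) = 7.58e-04.

K_a = 7.58e-04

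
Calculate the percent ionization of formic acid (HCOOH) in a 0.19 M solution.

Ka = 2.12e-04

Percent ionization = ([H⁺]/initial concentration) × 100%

Using Ka equilibrium: x² + Ka×x - Ka×C = 0. Solving: [H⁺] = 6.2415e-03. Percent = (6.2415e-03/0.19) × 100

Percent ionization = 3.29%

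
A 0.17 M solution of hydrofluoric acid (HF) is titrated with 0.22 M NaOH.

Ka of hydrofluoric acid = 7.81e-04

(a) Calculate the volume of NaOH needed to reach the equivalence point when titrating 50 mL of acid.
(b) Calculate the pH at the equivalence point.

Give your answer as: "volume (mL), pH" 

moles acid = 0.17 × 50/1000 = 0.0085 mol; V_base = moles/0.22 × 1000 = 38.6 mL. At equivalence only the conjugate base is present: [A⁻] = 0.0085/0.089 = 9.5897e-02 M. Kb = Kw/Ka = 1.28e-11; [OH⁻] = √(Kb × [A⁻]) = 1.1081e-06; pOH = 5.96; pH = 14 - pOH = 8.04.

V = 38.6 mL, pH = 8.04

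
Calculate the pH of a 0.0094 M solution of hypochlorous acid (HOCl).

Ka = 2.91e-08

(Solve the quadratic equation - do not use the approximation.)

x² + Ka×x - Ka×C = 0. Using quadratic formula: [H⁺] = 1.6525e-05

pH = 4.78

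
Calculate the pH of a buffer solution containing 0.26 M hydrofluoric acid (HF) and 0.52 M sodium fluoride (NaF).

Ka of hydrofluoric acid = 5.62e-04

pKa = -log(5.62e-04) = 3.25. pH = pKa + log([A⁻]/[HA]) = 3.25 + log(0.52/0.26)

pH = 3.55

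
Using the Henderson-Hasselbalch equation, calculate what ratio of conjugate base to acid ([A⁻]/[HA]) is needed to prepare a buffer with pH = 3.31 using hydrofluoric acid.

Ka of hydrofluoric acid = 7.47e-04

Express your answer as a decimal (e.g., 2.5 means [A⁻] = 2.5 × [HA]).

pKa = -log(7.47e-04) = 3.1267. pH = pKa + log([A⁻]/[HA]), so log([A⁻]/[HA]) = pH − pKa = 3.31 − 3.1267 = 0.1833. [A⁻]/[HA] = 10^(0.1833) = 1.53

[A⁻]/[HA] = 1.53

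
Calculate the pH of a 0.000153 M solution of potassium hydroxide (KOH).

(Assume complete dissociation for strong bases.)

[OH⁻] = 0.000153 M for strong base. pOH = -log[OH⁻] = 3.82, pH = 14 - pOH

pH = 10.18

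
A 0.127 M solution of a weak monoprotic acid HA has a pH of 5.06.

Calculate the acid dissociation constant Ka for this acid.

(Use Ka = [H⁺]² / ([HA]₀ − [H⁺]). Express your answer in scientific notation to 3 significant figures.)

[H⁺] = 10^(−pH) = 10^(−5.06) = 8.710e-06 M. For HA ⇌ H⁺ + A⁻, Ka = [H⁺][A⁻]/[HA] = [H⁺]² / ([HA]₀ − [H⁺]) = (8.710e-06)² / (0.127 − 8.710e-06) = 5.97e-10.

K_a = 5.97e-10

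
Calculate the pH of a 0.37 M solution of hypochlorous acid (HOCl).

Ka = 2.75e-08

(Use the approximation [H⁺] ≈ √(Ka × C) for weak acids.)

[H⁺] = √(Ka × C) = √(2.75e-08 × 0.37) = 1.0087e-04. pH = -log(1.0087e-04)

pH = 4.00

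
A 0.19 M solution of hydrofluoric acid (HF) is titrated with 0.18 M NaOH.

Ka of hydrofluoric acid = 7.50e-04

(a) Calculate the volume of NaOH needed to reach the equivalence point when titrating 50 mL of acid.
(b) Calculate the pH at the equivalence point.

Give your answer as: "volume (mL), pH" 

moles acid = 0.19 × 50/1000 = 0.0095 mol; V_base = moles/0.18 × 1000 = 52.8 mL. At equivalence only the conjugate base is present: [A⁻] = 0.0095/0.103 = 9.2432e-02 M. Kb = Kw/Ka = 1.33e-11; [OH⁻] = √(Kb × [A⁻]) = 1.1101e-06; pOH = 5.95; pH = 14 - pOH = 8.05.

V = 52.8 mL, pH = 8.05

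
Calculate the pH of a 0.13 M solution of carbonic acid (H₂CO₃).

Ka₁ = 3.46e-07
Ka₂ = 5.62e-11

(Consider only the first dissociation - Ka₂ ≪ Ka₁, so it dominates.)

First dissociation dominates. From Ka₁ = [H⁺][HA⁻]/[H₂A], x² + Ka₁·x − Ka₁·C = 0 with C = 0.13 M and Ka₁ = 3.46e-07. Solving: [H⁺] = (−Ka₁ + √(Ka₁² + 4·Ka₁·C)) / 2 = 2.1191e-04 M. pH = -log(2.1191e-04) = 3.67.

pH = 3.67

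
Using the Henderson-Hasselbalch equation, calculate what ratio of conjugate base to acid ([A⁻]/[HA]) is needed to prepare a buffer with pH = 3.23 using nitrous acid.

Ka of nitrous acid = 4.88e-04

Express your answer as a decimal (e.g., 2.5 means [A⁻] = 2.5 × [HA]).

pKa = -log(4.88e-04) = 3.3116. pH = pKa + log([A⁻]/[HA]), so log([A⁻]/[HA]) = pH − pKa = 3.23 − 3.3116 = -0.0816. [A⁻]/[HA] = 10^(-0.0816) = 0.829

[A⁻]/[HA] = 0.829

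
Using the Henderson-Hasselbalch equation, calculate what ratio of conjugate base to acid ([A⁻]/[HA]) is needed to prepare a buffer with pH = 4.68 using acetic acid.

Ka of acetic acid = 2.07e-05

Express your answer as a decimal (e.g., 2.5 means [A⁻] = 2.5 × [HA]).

pKa = -log(2.07e-05) = 4.6840. pH = pKa + log([A⁻]/[HA]), so log([A⁻]/[HA]) = pH − pKa = 4.68 − 4.6840 = -0.0040. [A⁻]/[HA] = 10^(-0.0040) = 0.991

[A⁻]/[HA] = 0.991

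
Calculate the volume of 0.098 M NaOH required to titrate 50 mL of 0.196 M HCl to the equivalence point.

At equivalence: moles acid = moles base. moles HCl = 0.196 × 50/1000 = 0.0098 mol. V_base = moles / 0.098 × 1000 = 100.0 mL.

V_{base} = 100.0 mL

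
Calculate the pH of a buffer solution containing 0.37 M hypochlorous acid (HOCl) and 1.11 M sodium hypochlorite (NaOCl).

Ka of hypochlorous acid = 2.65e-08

pKa = -log(2.65e-08) = 7.58. pH = pKa + log([A⁻]/[HA]) = 7.58 + log(1.11/0.37)

pH = 8.05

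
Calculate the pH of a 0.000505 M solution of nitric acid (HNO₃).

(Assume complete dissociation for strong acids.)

[H⁺] = 0.000505 M for strong acid. pH = -log[H⁺] = -log(0.000505)

pH = 3.30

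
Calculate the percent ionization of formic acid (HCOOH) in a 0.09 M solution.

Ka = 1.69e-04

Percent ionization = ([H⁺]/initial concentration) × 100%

Using Ka equilibrium: x² + Ka×x - Ka×C = 0. Solving: [H⁺] = 3.8164e-03. Percent = (3.8164e-03/0.09) × 100

Percent ionization = 4.24%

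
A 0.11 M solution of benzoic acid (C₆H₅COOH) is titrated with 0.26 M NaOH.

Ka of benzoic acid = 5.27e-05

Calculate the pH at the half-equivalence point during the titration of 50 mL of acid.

At half-equivalence [HA] = [A⁻], so Henderson-Hasselbalch gives pH = pKa = -log(5.27e-05) = 4.28.

pH = pKa = 4.28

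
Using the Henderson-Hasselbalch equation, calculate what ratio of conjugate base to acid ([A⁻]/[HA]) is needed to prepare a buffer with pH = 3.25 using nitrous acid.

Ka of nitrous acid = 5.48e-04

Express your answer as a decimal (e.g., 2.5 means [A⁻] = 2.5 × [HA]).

pKa = -log(5.48e-04) = 3.2612. pH = pKa + log([A⁻]/[HA]), so log([A⁻]/[HA]) = pH − pKa = 3.25 − 3.2612 = -0.0112. [A⁻]/[HA] = 10^(-0.0112) = 0.974

[A⁻]/[HA] = 0.974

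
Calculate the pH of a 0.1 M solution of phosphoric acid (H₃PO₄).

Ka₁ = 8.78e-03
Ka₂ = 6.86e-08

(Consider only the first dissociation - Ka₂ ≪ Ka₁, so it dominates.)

First dissociation dominates. From Ka₁ = [H⁺][HA⁻]/[H₂A], x² + Ka₁·x − Ka₁·C = 0 with C = 0.1 M and Ka₁ = 8.78e-03. Solving: [H⁺] = (−Ka₁ + √(Ka₁² + 4·Ka₁·C)) / 2 = 2.5565e-02 M. pH = -log(2.5565e-02) = 1.59.

pH = 1.59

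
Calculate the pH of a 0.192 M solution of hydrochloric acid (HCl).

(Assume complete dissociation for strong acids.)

[H⁺] = 0.192 M for strong acid. pH = -log[H⁺] = -log(0.192)

pH = 0.72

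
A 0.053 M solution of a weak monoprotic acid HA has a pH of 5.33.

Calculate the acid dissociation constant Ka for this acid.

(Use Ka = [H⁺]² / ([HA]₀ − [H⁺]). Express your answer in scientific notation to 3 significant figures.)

[H⁺] = 10^(−pH) = 10^(−5.33) = 4.677e-06 M. For HA ⇌ H⁺ + A⁻, Ka = [H⁺][A⁻]/[HA] = [H⁺]² / ([HA]₀ − [H⁺]) = (4.677e-06)² / (0.053 − 4.677e-06) = 4.13e-10.

K_a = 4.13e-10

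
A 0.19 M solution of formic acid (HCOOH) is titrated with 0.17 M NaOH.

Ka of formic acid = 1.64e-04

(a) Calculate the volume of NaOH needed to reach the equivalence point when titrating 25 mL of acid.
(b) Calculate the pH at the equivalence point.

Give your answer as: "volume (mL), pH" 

moles acid = 0.19 × 25/1000 = 0.00475 mol; V_base = moles/0.17 × 1000 = 27.9 mL. At equivalence only the conjugate base is present: [A⁻] = 0.00475/0.053 = 8.9722e-02 M. Kb = Kw/Ka = 6.10e-11; [OH⁻] = √(Kb × [A⁻]) = 2.3390e-06; pOH = 5.63; pH = 14 - pOH = 8.37.

V = 27.9 mL, pH = 8.37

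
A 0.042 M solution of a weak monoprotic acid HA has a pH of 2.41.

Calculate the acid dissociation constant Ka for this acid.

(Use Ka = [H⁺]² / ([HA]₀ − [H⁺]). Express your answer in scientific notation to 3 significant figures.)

[H⁺] = 10^(−pH) = 10^(−2.41) = 3.890e-03 M. For HA ⇌ H⁺ + A⁻, Ka = [H⁺][A⁻]/[HA] = [H⁺]² / ([HA]₀ − [H⁺]) = (3.890e-03)² / (0.042 − 3.890e-03) = 3.97e-04.

K_a = 3.97e-04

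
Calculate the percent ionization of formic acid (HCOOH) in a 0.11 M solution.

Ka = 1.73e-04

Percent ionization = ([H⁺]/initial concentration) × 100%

Using Ka equilibrium: x² + Ka×x - Ka×C = 0. Solving: [H⁺] = 4.2767e-03. Percent = (4.2767e-03/0.11) × 100

Percent ionization = 3.89%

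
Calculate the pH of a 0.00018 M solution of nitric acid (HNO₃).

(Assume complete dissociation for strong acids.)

[H⁺] = 0.00018 M for strong acid. pH = -log[H⁺] = -log(0.00018)

pH = 3.74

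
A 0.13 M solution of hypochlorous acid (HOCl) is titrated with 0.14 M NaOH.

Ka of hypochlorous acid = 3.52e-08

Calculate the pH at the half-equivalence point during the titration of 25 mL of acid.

At half-equivalence [HA] = [A⁻], so Henderson-Hasselbalch gives pH = pKa = -log(3.52e-08) = 7.45.

pH = pKa = 7.45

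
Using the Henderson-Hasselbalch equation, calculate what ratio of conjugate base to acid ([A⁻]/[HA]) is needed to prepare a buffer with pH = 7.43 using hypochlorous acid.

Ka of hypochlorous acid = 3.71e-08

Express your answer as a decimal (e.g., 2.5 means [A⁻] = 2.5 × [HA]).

pKa = -log(3.71e-08) = 7.4306. pH = pKa + log([A⁻]/[HA]), so log([A⁻]/[HA]) = pH − pKa = 7.43 − 7.4306 = -0.0006. [A⁻]/[HA] = 10^(-0.0006) = 0.999

[A⁻]/[HA] = 0.999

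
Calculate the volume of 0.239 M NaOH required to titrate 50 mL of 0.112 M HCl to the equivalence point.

At equivalence: moles acid = moles base. moles HCl = 0.112 × 50/1000 = 0.0056 mol. V_base = moles / 0.239 × 1000 = 23.4 mL.

V_{base} = 23.4 mL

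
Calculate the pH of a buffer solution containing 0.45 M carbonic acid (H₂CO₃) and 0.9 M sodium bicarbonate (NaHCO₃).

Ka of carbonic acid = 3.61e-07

pKa = -log(3.61e-07) = 6.44. pH = pKa + log([A⁻]/[HA]) = 6.44 + log(0.9/0.45)

pH = 6.74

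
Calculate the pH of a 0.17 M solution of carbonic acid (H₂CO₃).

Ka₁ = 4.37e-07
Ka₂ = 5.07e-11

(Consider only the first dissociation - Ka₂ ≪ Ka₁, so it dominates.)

First dissociation dominates. From Ka₁ = [H⁺][HA⁻]/[H₂A], x² + Ka₁·x − Ka₁·C = 0 with C = 0.17 M and Ka₁ = 4.37e-07. Solving: [H⁺] = (−Ka₁ + √(Ka₁² + 4·Ka₁·C)) / 2 = 2.7234e-04 M. pH = -log(2.7234e-04) = 3.56.

pH = 3.56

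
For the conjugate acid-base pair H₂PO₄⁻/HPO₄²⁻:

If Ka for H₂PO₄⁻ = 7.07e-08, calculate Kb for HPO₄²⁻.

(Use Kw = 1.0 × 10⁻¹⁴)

For a conjugate pair Ka × Kb = Kw, so Kb = Kw/Ka = 1.0 × 10⁻¹⁴ / 7.07e-08 = 1.41e-07.

K_b = 1.41e-07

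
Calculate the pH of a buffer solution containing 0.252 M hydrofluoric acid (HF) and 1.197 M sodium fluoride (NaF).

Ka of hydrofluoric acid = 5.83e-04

pKa = -log(5.83e-04) = 3.23. pH = pKa + log([A⁻]/[HA]) = 3.23 + log(1.197/0.252)

pH = 3.91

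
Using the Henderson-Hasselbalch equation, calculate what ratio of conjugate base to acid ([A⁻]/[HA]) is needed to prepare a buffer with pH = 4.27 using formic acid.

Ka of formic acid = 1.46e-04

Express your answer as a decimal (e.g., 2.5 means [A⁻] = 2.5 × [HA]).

pKa = -log(1.46e-04) = 3.8356. pH = pKa + log([A⁻]/[HA]), so log([A⁻]/[HA]) = pH − pKa = 4.27 − 3.8356 = 0.4344. [A⁻]/[HA] = 10^(0.4344) = 2.72

[A⁻]/[HA] = 2.72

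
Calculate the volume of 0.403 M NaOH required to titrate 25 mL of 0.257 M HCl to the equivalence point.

At equivalence: moles acid = moles base. moles HCl = 0.257 × 25/1000 = 0.006425 mol. V_base = moles / 0.403 × 1000 = 15.9 mL.

V_{base} = 15.9 mL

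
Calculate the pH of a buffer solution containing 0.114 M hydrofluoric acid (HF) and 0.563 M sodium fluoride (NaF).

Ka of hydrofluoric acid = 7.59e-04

pKa = -log(7.59e-04) = 3.12. pH = pKa + log([A⁻]/[HA]) = 3.12 + log(0.563/0.114)

pH = 3.81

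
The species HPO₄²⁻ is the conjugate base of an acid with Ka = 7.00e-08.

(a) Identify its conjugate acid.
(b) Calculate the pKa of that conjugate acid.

(a) The conjugate acid is formed by adding one H⁺ to HPO₄²⁻, giving H₂PO₄⁻. (b) pKa = -log(Ka) = -log(7.00e-08) = 7.15.

Conjugate acid: H₂PO₄⁻; pK_a = 7.15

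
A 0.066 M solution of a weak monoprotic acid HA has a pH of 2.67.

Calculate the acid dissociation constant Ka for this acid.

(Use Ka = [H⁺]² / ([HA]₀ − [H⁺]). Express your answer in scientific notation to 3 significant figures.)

[H⁺] = 10^(−pH) = 10^(−2.67) = 2.138e-03 M. For HA ⇌ H⁺ + A⁻, Ka = [H⁺][A⁻]/[HA] = [H⁺]² / ([HA]₀ − [H⁺]) = (2.138e-03)² / (0.066 − 2.138e-03) = 7.16e-05.

K_a = 7.16e-05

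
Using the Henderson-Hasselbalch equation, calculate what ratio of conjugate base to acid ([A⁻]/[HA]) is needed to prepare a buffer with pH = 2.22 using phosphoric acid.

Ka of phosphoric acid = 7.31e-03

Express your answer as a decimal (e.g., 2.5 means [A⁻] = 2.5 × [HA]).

pKa = -log(7.31e-03) = 2.1361. pH = pKa + log([A⁻]/[HA]), so log([A⁻]/[HA]) = pH − pKa = 2.22 − 2.1361 = 0.0839. [A⁻]/[HA] = 10^(0.0839) = 1.21

[A⁻]/[HA] = 1.21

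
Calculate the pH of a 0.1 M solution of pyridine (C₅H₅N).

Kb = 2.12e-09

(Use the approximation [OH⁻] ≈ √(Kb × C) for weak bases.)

[OH⁻] = √(Kb × C) = √(2.12e-09 × 0.1) = 1.4560e-05. pOH = 4.84, pH = 14 - pOH

pH = 9.16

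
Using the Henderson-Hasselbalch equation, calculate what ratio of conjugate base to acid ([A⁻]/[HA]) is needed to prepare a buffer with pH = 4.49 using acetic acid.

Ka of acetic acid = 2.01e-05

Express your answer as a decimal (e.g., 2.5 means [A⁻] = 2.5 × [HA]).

pKa = -log(2.01e-05) = 4.6968. pH = pKa + log([A⁻]/[HA]), so log([A⁻]/[HA]) = pH − pKa = 4.49 − 4.6968 = -0.2068. [A⁻]/[HA] = 10^(-0.2068) = 0.621

[A⁻]/[HA] = 0.621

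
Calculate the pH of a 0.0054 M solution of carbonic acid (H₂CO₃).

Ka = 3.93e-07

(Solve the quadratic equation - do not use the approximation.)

x² + Ka×x - Ka×C = 0. Using quadratic formula: [H⁺] = 4.5871e-05

pH = 4.34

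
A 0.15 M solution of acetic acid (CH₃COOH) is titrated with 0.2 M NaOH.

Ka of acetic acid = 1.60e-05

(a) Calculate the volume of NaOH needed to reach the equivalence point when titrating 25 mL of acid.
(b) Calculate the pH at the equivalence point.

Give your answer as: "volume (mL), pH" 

moles acid = 0.15 × 25/1000 = 0.00375 mol; V_base = moles/0.2 × 1000 = 18.8 mL. At equivalence only the conjugate base is present: [A⁻] = 0.00375/0.044 = 8.5714e-02 M. Kb = Kw/Ka = 6.25e-10; [OH⁻] = √(Kb × [A⁻]) = 7.3193e-06; pOH = 5.14; pH = 14 - pOH = 8.86.

V = 18.8 mL, pH = 8.86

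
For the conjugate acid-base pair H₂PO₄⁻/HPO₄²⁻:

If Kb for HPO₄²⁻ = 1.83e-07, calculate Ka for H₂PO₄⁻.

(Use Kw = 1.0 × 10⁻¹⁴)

For a conjugate pair Ka × Kb = Kw, so Ka = Kw/Kb = 1.0 × 10⁻¹⁴ / 1.83e-07 = 5.46e-08.

K_a = 5.46e-08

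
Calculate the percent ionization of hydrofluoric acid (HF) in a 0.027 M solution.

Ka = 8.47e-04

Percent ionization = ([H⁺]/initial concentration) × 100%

Using Ka equilibrium: x² + Ka×x - Ka×C = 0. Solving: [H⁺] = 4.3774e-03. Percent = (4.3774e-03/0.027) × 100

Percent ionization = 16.2%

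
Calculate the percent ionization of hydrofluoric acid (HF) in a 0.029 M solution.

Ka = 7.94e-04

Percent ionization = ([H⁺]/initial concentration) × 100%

Using Ka equilibrium: x² + Ka×x - Ka×C = 0. Solving: [H⁺] = 4.4179e-03. Percent = (4.4179e-03/0.029) × 100

Percent ionization = 15.2%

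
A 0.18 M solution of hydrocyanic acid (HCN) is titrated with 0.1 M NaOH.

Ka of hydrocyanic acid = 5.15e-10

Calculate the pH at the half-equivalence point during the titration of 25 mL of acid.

At half-equivalence [HA] = [A⁻], so Henderson-Hasselbalch gives pH = pKa = -log(5.15e-10) = 9.29.

pH = pKa = 9.29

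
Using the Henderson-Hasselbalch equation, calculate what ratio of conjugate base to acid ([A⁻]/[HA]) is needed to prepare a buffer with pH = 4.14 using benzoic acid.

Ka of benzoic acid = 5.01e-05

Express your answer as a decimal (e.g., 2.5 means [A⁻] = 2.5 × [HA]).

pKa = -log(5.01e-05) = 4.3002. pH = pKa + log([A⁻]/[HA]), so log([A⁻]/[HA]) = pH − pKa = 4.14 − 4.3002 = -0.1602. [A⁻]/[HA] = 10^(-0.1602) = 0.692

[A⁻]/[HA] = 0.692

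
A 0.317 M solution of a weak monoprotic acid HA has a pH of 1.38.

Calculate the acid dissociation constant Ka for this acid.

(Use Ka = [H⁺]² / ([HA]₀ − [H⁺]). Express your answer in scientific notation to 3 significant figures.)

[H⁺] = 10^(−pH) = 10^(−1.38) = 4.169e-02 M. For HA ⇌ H⁺ + A⁻, Ka = [H⁺][A⁻]/[HA] = [H⁺]² / ([HA]₀ − [H⁺]) = (4.169e-02)² / (0.317 − 4.169e-02) = 6.31e-03.

K_a = 6.31e-03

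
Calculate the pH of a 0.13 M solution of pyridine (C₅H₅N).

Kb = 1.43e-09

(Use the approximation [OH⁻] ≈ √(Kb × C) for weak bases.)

[OH⁻] = √(Kb × C) = √(1.43e-09 × 0.13) = 1.3635e-05. pOH = 4.87, pH = 14 - pOH

pH = 9.13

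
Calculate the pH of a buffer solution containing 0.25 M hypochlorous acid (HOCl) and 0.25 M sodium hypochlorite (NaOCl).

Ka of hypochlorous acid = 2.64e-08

pKa = -log(2.64e-08) = 7.58. pH = pKa + log([A⁻]/[HA]) = 7.58 + log(0.25/0.25)

pH = 7.58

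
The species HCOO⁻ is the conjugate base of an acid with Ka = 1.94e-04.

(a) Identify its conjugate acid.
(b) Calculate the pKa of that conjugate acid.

(a) The conjugate acid is formed by adding one H⁺ to HCOO⁻, giving HCOOH. (b) pKa = -log(Ka) = -log(1.94e-04) = 3.71.

Conjugate acid: HCOOH; pK_a = 3.71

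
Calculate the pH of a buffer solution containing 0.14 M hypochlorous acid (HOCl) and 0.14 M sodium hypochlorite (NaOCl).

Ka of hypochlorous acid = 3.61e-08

pKa = -log(3.61e-08) = 7.44. pH = pKa + log([A⁻]/[HA]) = 7.44 + log(0.14/0.14)

pH = 7.44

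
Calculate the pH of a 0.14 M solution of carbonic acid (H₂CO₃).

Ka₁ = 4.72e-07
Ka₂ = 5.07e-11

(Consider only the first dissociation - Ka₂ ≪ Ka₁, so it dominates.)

First dissociation dominates. From Ka₁ = [H⁺][HA⁻]/[H₂A], x² + Ka₁·x − Ka₁·C = 0 with C = 0.14 M and Ka₁ = 4.72e-07. Solving: [H⁺] = (−Ka₁ + √(Ka₁² + 4·Ka₁·C)) / 2 = 2.5682e-04 M. pH = -log(2.5682e-04) = 3.59.

pH = 3.59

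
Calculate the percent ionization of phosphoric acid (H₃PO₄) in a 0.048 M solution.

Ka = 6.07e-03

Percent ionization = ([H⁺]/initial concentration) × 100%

Using Ka equilibrium: x² + Ka×x - Ka×C = 0. Solving: [H⁺] = 1.4302e-02. Percent = (1.4302e-02/0.048) × 100

Percent ionization = 29.8%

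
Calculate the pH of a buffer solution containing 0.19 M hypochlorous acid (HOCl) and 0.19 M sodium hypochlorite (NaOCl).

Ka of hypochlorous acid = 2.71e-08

pKa = -log(2.71e-08) = 7.57. pH = pKa + log([A⁻]/[HA]) = 7.57 + log(0.19/0.19)

pH = 7.57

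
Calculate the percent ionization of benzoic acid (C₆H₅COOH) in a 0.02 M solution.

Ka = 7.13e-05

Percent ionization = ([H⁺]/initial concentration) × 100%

Using Ka equilibrium: x² + Ka×x - Ka×C = 0. Solving: [H⁺] = 1.1590e-03. Percent = (1.1590e-03/0.02) × 100

Percent ionization = 5.8%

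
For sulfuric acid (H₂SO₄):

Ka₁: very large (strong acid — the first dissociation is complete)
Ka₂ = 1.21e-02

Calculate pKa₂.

pKa₂ = -log(Ka₂) = -log(1.21e-02) = 1.92.

pK_{a2} = 1.92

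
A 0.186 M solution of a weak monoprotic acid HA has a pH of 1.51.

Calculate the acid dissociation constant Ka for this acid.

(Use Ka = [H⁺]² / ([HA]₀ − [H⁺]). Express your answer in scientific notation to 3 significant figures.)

[H⁺] = 10^(−pH) = 10^(−1.51) = 3.090e-02 M. For HA ⇌ H⁺ + A⁻, Ka = [H⁺][A⁻]/[HA] = [H⁺]² / ([HA]₀ − [H⁺]) = (3.090e-02)² / (0.186 − 3.090e-02) = 6.16e-03.

K_a = 6.16e-03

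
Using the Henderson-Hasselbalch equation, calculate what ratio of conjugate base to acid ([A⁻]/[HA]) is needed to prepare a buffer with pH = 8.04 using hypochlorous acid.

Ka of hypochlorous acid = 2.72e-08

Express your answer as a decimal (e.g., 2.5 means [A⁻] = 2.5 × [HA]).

pKa = -log(2.72e-08) = 7.5654. pH = pKa + log([A⁻]/[HA]), so log([A⁻]/[HA]) = pH − pKa = 8.04 − 7.5654 = 0.4746. [A⁻]/[HA] = 10^(0.4746) = 2.98

[A⁻]/[HA] = 2.98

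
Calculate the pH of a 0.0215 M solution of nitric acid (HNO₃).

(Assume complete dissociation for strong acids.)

[H⁺] = 0.0215 M for strong acid. pH = -log[H⁺] = -log(0.0215)

pH = 1.67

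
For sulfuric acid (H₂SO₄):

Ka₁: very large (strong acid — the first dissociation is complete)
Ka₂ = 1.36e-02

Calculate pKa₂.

pKa₂ = -log(Ka₂) = -log(1.36e-02) = 1.87.

pK_{a2} = 1.87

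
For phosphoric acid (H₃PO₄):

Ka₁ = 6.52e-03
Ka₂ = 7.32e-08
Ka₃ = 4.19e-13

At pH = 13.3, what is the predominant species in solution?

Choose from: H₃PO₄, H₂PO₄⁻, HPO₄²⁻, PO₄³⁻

pKa₁ = 2.19, pKa₂ = 7.14, pKa₃ = 12.38. For a polyprotic acid the predominant species crosses at each pKa: below pKa_n the protonated form dominates, above it the deprotonated form does. At pH = 13.3, the predominant species is PO₄³⁻.

PO₄³⁻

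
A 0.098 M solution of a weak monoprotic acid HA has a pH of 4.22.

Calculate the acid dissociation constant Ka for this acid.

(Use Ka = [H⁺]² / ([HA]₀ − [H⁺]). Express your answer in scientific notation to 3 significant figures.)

[H⁺] = 10^(−pH) = 10^(−4.22) = 6.026e-05 M. For HA ⇌ H⁺ + A⁻, Ka = [H⁺][A⁻]/[HA] = [H⁺]² / ([HA]₀ − [H⁺]) = (6.026e-05)² / (0.098 − 6.026e-05) = 3.71e-08.

K_a = 3.71e-08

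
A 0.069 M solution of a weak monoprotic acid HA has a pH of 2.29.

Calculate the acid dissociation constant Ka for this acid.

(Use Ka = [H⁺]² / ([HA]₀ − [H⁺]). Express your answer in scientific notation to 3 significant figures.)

[H⁺] = 10^(−pH) = 10^(−2.29) = 5.129e-03 M. For HA ⇌ H⁺ + A⁻, Ka = [H⁺][A⁻]/[HA] = [H⁺]² / ([HA]₀ − [H⁺]) = (5.129e-03)² / (0.069 − 5.129e-03) = 4.12e-04.

K_a = 4.12e-04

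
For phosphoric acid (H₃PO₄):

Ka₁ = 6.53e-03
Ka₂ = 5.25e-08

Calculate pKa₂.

pKa₂ = -log(Ka₂) = -log(5.25e-08) = 7.28.

pK_{a2} = 7.28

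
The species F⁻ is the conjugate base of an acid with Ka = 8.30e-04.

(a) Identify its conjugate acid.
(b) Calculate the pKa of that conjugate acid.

(a) The conjugate acid is formed by adding one H⁺ to F⁻, giving HF. (b) pKa = -log(Ka) = -log(8.30e-04) = 3.08.

Conjugate acid: HF; pK_a = 3.08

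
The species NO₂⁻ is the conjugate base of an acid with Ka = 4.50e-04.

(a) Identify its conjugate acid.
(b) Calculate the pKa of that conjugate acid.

(a) The conjugate acid is formed by adding one H⁺ to NO₂⁻, giving HNO₂. (b) pKa = -log(Ka) = -log(4.50e-04) = 3.35.

Conjugate acid: HNO₂; pK_a = 3.35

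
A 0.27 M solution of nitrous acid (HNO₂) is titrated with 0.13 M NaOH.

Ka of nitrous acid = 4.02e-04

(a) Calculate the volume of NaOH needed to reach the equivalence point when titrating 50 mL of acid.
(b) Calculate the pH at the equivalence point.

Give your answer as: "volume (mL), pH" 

moles acid = 0.27 × 50/1000 = 0.0135 mol; V_base = moles/0.13 × 1000 = 103.8 mL. At equivalence only the conjugate base is present: [A⁻] = 0.0135/0.154 = 8.7750e-02 M. Kb = Kw/Ka = 2.49e-11; [OH⁻] = √(Kb × [A⁻]) = 1.4774e-06; pOH = 5.83; pH = 14 - pOH = 8.17.

V = 103.8 mL, pH = 8.17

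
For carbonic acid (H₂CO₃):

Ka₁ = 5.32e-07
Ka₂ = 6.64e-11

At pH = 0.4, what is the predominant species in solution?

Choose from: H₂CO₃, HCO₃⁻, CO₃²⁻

pKa₁ = 6.27, pKa₂ = 10.18. For a polyprotic acid the predominant species crosses at each pKa: below pKa_n the protonated form dominates, above it the deprotonated form does. At pH = 0.4, the predominant species is H₂CO₃.

H₂CO₃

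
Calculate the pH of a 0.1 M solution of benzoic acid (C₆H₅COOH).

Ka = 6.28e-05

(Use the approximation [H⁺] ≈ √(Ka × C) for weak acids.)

[H⁺] = √(Ka × C) = √(6.28e-05 × 0.1) = 2.5060e-03. pH = -log(2.5060e-03)

pH = 2.60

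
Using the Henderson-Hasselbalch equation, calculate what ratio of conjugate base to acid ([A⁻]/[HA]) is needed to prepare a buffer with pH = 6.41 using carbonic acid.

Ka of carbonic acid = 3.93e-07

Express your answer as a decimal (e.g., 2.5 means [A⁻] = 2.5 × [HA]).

pKa = -log(3.93e-07) = 6.4056. pH = pKa + log([A⁻]/[HA]), so log([A⁻]/[HA]) = pH − pKa = 6.41 − 6.4056 = 0.0044. [A⁻]/[HA] = 10^(0.0044) = 1.01

[A⁻]/[HA] = 1.01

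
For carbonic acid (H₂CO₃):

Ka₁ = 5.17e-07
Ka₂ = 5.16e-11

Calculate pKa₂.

pKa₂ = -log(Ka₂) = -log(5.16e-11) = 10.29.

pK_{a2} = 10.29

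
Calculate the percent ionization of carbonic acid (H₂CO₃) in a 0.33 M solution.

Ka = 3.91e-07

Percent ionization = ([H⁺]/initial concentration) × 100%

Using Ka equilibrium: x² + Ka×x - Ka×C = 0. Solving: [H⁺] = 3.5901e-04. Percent = (3.5901e-04/0.33) × 100

Percent ionization = 0.109%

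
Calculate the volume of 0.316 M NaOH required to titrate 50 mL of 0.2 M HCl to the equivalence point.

At equivalence: moles acid = moles base. moles HCl = 0.2 × 50/1000 = 0.01 mol. V_base = moles / 0.316 × 1000 = 31.6 mL.

V_{base} = 31.6 mL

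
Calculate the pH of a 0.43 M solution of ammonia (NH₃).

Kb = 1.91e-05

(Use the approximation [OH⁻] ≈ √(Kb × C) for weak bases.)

[OH⁻] = √(Kb × C) = √(1.91e-05 × 0.43) = 2.8658e-03. pOH = 2.54, pH = 14 - pOH

pH = 11.46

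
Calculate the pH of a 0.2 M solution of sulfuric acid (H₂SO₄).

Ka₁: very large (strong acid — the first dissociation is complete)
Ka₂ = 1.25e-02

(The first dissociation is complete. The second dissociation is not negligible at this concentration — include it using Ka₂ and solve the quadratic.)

First dissociation is complete: [H⁺]₀ = [HSO₄⁻]₀ = C = 0.2 M. Second dissociation HSO₄⁻ ⇌ H⁺ + SO₄²⁻: let x = [SO₄²⁻]. Ka₂ = (C + x)·x / (C − x) = 1.25e-02 → x² + (C + Ka₂)·x − Ka₂·C = 0 → x² + 0.21250·x − 2.500e-03 = 0. x = (−0.21250 + √(0.21250² + 4 × 2.500e-03)) / 2 = 1.1177e-02 M. [H⁺] = C + x = 0.2 + 1.1177e-02 = 2.1118e-01 M. pH = -log(2.1118e-01) = 0.68.

pH = 0.68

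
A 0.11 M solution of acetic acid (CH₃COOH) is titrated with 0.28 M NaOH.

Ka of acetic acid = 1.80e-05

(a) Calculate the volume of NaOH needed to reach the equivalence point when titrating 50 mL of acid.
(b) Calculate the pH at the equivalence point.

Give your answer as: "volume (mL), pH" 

moles acid = 0.11 × 50/1000 = 0.0055 mol; V_base = moles/0.28 × 1000 = 19.6 mL. At equivalence only the conjugate base is present: [A⁻] = 0.0055/0.070 = 7.8974e-02 M. Kb = Kw/Ka = 5.56e-10; [OH⁻] = √(Kb × [A⁻]) = 6.6238e-06; pOH = 5.18; pH = 14 - pOH = 8.82.

V = 19.6 mL, pH = 8.82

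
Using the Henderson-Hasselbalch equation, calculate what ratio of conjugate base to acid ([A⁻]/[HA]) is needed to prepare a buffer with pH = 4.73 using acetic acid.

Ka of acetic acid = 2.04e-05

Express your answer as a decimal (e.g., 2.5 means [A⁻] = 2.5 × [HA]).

pKa = -log(2.04e-05) = 4.6904. pH = pKa + log([A⁻]/[HA]), so log([A⁻]/[HA]) = pH − pKa = 4.73 − 4.6904 = 0.0396. [A⁻]/[HA] = 10^(0.0396) = 1.10

[A⁻]/[HA] = 1.10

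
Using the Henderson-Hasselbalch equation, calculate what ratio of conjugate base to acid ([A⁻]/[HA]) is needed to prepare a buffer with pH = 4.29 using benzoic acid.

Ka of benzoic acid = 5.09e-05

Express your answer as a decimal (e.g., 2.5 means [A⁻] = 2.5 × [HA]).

pKa = -log(5.09e-05) = 4.2933. pH = pKa + log([A⁻]/[HA]), so log([A⁻]/[HA]) = pH − pKa = 4.29 − 4.2933 = -0.0033. [A⁻]/[HA] = 10^(-0.0033) = 0.992

[A⁻]/[HA] = 0.992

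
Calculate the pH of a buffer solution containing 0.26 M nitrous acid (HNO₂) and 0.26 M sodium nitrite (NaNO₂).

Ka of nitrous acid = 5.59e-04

pKa = -log(5.59e-04) = 3.25. pH = pKa + log([A⁻]/[HA]) = 3.25 + log(0.26/0.26)

pH = 3.25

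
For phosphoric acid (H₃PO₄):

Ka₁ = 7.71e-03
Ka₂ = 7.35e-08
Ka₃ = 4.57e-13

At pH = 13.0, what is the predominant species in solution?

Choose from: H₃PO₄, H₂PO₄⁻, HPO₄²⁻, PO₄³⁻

pKa₁ = 2.11, pKa₂ = 7.13, pKa₃ = 12.34. For a polyprotic acid the predominant species crosses at each pKa: below pKa_n the protonated form dominates, above it the deprotonated form does. At pH = 13.0, the predominant species is PO₄³⁻.

PO₄³⁻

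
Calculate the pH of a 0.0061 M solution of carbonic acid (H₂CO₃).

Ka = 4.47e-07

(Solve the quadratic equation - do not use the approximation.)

x² + Ka×x - Ka×C = 0. Using quadratic formula: [H⁺] = 5.1995e-05

pH = 4.28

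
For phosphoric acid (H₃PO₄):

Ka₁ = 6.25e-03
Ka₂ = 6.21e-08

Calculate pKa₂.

pKa₂ = -log(Ka₂) = -log(6.21e-08) = 7.21.

pK_{a2} = 7.21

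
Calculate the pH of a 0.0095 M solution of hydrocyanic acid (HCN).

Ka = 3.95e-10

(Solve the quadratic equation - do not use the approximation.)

x² + Ka×x - Ka×C = 0. Using quadratic formula: [H⁺] = 1.9369e-06

pH = 5.71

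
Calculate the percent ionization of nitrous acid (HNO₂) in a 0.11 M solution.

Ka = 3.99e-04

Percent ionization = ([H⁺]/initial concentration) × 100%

Using Ka equilibrium: x² + Ka×x - Ka×C = 0. Solving: [H⁺] = 6.4285e-03. Percent = (6.4285e-03/0.11) × 100

Percent ionization = 5.84%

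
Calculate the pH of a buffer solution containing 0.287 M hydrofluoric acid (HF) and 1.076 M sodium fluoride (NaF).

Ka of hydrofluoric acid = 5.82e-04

pKa = -log(5.82e-04) = 3.24. pH = pKa + log([A⁻]/[HA]) = 3.24 + log(1.076/0.287)

pH = 3.81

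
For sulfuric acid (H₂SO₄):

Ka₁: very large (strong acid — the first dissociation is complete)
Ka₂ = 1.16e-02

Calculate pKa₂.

pKa₂ = -log(Ka₂) = -log(1.16e-02) = 1.94.

pK_{a2} = 1.94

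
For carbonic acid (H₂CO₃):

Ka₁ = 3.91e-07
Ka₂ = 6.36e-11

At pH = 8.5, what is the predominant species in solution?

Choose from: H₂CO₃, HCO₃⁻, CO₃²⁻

pKa₁ = 6.41, pKa₂ = 10.20. For a polyprotic acid the predominant species crosses at each pKa: below pKa_n the protonated form dominates, above it the deprotonated form does. At pH = 8.5, the predominant species is HCO₃⁻.

HCO₃⁻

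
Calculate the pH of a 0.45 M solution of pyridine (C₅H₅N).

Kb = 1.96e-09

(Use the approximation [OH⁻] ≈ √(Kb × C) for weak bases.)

[OH⁻] = √(Kb × C) = √(1.96e-09 × 0.45) = 2.9698e-05. pOH = 4.53, pH = 14 - pOH

pH = 9.47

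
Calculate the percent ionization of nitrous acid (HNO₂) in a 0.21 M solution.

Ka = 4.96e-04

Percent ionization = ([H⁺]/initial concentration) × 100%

Using Ka equilibrium: x² + Ka×x - Ka×C = 0. Solving: [H⁺] = 9.9609e-03. Percent = (9.9609e-03/0.21) × 100

Percent ionization = 4.74%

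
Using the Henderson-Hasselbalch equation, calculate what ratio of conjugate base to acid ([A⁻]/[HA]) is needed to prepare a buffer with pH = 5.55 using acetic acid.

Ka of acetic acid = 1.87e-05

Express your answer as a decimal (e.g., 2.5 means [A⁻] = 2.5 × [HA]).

pKa = -log(1.87e-05) = 4.7282. pH = pKa + log([A⁻]/[HA]), so log([A⁻]/[HA]) = pH − pKa = 5.55 − 4.7282 = 0.8218. [A⁻]/[HA] = 10^(0.8218) = 6.64

[A⁻]/[HA] = 6.64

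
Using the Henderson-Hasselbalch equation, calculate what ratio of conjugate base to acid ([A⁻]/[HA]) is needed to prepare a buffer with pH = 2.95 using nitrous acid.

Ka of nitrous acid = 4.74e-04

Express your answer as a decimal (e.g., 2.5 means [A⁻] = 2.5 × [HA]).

pKa = -log(4.74e-04) = 3.3242. pH = pKa + log([A⁻]/[HA]), so log([A⁻]/[HA]) = pH − pKa = 2.95 − 3.3242 = -0.3742. [A⁻]/[HA] = 10^(-0.3742) = 0.422

[A⁻]/[HA] = 0.422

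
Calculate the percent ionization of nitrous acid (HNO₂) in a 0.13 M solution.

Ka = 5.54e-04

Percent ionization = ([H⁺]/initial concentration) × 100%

Using Ka equilibrium: x² + Ka×x - Ka×C = 0. Solving: [H⁺] = 8.2140e-03. Percent = (8.2140e-03/0.13) × 100

Percent ionization = 6.32%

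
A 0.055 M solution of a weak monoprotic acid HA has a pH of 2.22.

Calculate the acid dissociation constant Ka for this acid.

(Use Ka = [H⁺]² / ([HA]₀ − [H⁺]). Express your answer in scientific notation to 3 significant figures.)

[H⁺] = 10^(−pH) = 10^(−2.22) = 6.026e-03 M. For HA ⇌ H⁺ + A⁻, Ka = [H⁺][A⁻]/[HA] = [H⁺]² / ([HA]₀ − [H⁺]) = (6.026e-03)² / (0.055 − 6.026e-03) = 7.41e-04.

K_a = 7.41e-04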